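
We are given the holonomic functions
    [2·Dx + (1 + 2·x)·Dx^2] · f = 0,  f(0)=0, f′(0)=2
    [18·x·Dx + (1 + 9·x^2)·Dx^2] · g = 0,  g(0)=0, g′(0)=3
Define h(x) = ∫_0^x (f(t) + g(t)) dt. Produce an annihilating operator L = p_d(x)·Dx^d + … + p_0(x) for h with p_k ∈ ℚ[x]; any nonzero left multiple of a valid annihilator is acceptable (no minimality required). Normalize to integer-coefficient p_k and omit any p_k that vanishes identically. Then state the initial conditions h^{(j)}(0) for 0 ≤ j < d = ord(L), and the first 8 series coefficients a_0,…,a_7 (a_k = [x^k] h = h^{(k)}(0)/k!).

L = (-18 - 108·x + 486·x^2 + 324·x^3)·Dx^2 + (-13 - 36·x + 135·x^2 + 972·x^3 + 648·x^4)·Dx^3 + (-1 + 7·x + 18·x^2 + 81·x^3 + 243·x^4 + 162·x^5)·Dx^4  (order 4).
h: a_k = 0, 0, 5/2, -2/3, -19/12, -4/5, 55/6, -32/21, …
ICs: h(0) = 0, h′(0) = 0, h′′(0) = 5, h′′′(0) = -4.

f: a_k = 0, 2, -2, 8/3, -4, 32/5, -32/3, 128/7, …
g: a_k = 0, 3, 0, -9, 0, 243/5, 0, -2187/7, …
Weyl lclm of L_f,L_g ⇒ L₀ (ord ≤ 4).
Integrate: L := L₀·Dx.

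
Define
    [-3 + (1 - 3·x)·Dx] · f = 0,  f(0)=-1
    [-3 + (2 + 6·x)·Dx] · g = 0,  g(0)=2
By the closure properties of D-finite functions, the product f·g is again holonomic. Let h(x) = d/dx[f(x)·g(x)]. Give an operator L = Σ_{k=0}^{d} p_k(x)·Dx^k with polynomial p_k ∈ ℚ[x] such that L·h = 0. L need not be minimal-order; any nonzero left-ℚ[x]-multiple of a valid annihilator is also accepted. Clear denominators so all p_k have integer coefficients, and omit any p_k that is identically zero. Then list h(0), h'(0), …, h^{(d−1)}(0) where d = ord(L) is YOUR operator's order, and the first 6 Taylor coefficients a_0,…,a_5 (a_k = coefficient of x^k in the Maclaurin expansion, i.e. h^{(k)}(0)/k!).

L = (11 + 54·x + 27·x^2) + (-2 - 2·x + 18·x^2 + 18·x^3)·Dx  (order 1).
h: a_k = -9, -99/2, -1863/8, -14499/16, -443475/128, -3147093/256, …
ICs: h(0) = -9.

f: a_k = -1, -3, -9, -27, -81, -243, …
g: a_k = 2, 3, -9/4, 27/8, -405/64, 1701/128, …
L₀ := L_f ⊗_s L_g (sym. prod.), ord ≤ 1.
h=h₀': d/dx-closure on L₀ ⇒ L.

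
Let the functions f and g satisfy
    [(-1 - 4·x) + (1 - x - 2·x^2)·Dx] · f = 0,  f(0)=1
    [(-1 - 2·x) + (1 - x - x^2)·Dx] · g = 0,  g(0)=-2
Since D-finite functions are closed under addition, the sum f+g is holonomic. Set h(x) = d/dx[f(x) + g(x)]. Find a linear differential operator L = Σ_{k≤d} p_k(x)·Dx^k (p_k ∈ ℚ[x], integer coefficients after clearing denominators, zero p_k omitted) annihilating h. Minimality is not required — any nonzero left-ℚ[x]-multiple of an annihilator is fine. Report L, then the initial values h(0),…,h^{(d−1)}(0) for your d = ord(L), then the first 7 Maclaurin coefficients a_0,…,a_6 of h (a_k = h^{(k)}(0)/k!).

L = (-6 - 120·x - 120·x^2 - 312·x^3 - 462·x^4 - 336·x^5 + 144·x^6) + (6 + 30·x + 30·x^2 + 24·x^3 - 99·x^4 - 438·x^5 - 144·x^6 + 96·x^7)·Dx + (-1 + 2·x - 7·x^2 + 2·x^3 + 48·x^4 - 13·x^5 - 69·x^6 - 8·x^7 + 12·x^8)·Dx^2  (order 2).
h: a_k = -1, -2, -3, 4, 25, 102, 301, …
ICs: h(0) = -1, h′(0) = -2.

f: a_k = 1, 1, 3, 5, 11, 21, 43, …
g: a_k = -2, -2, -4, -6, -10, -16, -26, …
Weyl lclm of L_f,L_g ⇒ L₀ (ord ≤ 2).
h=h₀': d/dx-closure on L₀ ⇒ L.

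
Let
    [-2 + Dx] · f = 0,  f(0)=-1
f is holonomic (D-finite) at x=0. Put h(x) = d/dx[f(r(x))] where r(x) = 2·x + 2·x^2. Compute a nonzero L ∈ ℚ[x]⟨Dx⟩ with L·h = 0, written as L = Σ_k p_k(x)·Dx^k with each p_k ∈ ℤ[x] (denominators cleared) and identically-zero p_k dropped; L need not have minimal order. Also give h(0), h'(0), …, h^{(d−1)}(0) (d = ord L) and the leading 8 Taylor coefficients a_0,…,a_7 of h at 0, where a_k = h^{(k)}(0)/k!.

f: a_k = -1, -2, -2, -4/3, -2/3, -4/15, -4/45, -8/315, …
h₀=f(r): pull back L_f along r ⇒ L₀.
h=h₀': d/dx-closure on L₀ ⇒ L.
L = (6 + 16·x + 16·x^2) + (-1 - 2·x)·Dx  (order 1).
h: a_k = -4, -24, -80, -608/3, -416, -11072/15, -52096/45, -11520/7, …
ICs: h(0) = -4.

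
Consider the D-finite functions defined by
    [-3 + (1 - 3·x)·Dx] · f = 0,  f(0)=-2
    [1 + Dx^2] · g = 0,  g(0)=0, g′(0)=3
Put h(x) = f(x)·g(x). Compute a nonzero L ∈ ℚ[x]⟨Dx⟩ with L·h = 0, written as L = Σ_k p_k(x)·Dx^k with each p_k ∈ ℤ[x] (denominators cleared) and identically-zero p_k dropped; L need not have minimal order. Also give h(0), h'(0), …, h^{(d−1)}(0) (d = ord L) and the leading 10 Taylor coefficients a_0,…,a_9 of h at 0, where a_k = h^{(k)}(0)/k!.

L = (-1 + 3·x) + 6·Dx + (-1 + 3·x)·Dx^2  (order 2).
h: a_k = 0, -6, -18, -53, -159, -9541/20, -28623/20, -3606497/840, -3606497/280, -2337010057/60480, …
ICs: h(0) = 0, h′(0) = -6.

f: a_k = -2, -6, -18, -54, -162, -486, -1458, -4374, -13122, -39366, …
g: a_k = 0, 3, 0, -1/2, 0, 1/40, 0, -1/1680, 0, 1/120960, …
Product ⇒ symmetric product L₀, ord ≤ 2.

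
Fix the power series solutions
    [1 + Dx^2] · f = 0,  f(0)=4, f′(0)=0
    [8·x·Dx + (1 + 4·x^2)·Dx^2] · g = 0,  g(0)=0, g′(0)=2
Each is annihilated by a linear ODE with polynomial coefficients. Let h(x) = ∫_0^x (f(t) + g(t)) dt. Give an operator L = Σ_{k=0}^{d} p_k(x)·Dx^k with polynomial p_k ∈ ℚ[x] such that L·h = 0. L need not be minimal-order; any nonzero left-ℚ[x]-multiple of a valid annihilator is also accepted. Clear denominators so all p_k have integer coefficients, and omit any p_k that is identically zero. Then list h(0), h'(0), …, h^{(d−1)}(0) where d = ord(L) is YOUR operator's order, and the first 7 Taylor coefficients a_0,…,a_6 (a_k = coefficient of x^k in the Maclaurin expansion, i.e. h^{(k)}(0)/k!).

f: a_k = 4, 0, -2, 0, 1/6, 0, -1/180, …
g: a_k = 0, 2, 0, -8/3, 0, 32/5, 0, …
Weyl lclm of L_f,L_g ⇒ L₀ (ord ≤ 4).
h=∫₀ˣh₀: take L = L₀·Dx.
L = (-376·x + 1600·x^3 + 128·x^5)·Dx^2 + (-7 + 76·x^2 + 432·x^4 + 64·x^6)·Dx^3 + (-376·x + 1600·x^3 + 128·x^5)·Dx^4 + (-7 + 76·x^2 + 432·x^4 + 64·x^6)·Dx^5  (order 5).
h: a_k = 0, 4, 1, -2/3, -2/3, 1/30, 16/15, …
ICs: h(0) = 0, h′(0) = 4, h′′(0) = 2, h′′′(0) = -4, h′′′′(0) = -16.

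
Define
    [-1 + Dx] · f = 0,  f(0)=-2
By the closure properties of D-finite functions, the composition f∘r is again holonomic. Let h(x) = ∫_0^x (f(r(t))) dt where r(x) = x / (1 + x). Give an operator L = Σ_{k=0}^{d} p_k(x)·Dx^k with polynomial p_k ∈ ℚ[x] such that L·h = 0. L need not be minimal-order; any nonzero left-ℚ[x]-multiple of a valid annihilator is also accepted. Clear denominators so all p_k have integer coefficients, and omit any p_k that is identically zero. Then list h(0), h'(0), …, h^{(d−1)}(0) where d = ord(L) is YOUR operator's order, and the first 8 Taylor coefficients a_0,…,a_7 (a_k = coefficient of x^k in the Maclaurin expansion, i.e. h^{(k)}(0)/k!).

L = -Dx + (1 + 2·x + x^2)·Dx^2  (order 2).
h: a_k = 0, -2, -1, 1/3, -1/12, -1/60, 19/360, -151/2520, …
ICs: h(0) = 0, h′(0) = -2.

f: a_k = -2, -2, -1, -1/3, -1/12, -1/60, -1/360, -1/2520, …
f∘r: x↦r, Dx↦Dx/r' in L_f ⇒ L₀.
∫: right-multiply L₀ by Dx.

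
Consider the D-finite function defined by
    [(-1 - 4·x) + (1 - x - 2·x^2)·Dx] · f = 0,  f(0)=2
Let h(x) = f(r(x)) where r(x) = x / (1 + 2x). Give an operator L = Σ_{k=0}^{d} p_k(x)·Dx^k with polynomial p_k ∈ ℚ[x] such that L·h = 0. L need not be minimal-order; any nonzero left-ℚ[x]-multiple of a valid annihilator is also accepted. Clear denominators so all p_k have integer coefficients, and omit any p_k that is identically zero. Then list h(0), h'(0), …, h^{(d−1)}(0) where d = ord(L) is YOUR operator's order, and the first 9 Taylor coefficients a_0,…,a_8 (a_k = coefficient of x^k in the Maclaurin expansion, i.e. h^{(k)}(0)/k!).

L = (-1 - 6·x) + (1 + 5·x + 6·x^2)·Dx  (order 1).
h: a_k = 2, 2, 2, -6, 18, -54, 162, -486, 1458, …
ICs: h(0) = 2.

f: a_k = 2, 2, 6, 10, 22, 42, 86, 170, 342, …
f∘r: x↦r, Dx↦Dx/r' in L_f ⇒ L₀.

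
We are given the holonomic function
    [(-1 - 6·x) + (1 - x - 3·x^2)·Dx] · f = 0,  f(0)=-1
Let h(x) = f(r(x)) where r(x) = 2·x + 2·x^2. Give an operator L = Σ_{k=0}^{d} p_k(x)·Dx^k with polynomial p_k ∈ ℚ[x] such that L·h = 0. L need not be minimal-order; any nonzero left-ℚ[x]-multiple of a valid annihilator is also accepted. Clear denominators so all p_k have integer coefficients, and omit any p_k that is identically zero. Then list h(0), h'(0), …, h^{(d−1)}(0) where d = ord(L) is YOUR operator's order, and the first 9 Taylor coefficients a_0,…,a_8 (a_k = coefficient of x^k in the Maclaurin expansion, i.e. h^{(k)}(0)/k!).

f: a_k = -1, -1, -4, -7, -19, -40, -97, -217, -508, …
h₀=f(r): pull back L_f along r ⇒ L₀.
L = (2 + 28·x + 72·x^2 + 48·x^3) + (-1 + 2·x + 14·x^2 + 24·x^3 + 12·x^4)·Dx  (order 1).
h: a_k = -1, -2, -18, -88, -488, -2664, -14488, -79040, -430704, …
ICs: h(0) = -1.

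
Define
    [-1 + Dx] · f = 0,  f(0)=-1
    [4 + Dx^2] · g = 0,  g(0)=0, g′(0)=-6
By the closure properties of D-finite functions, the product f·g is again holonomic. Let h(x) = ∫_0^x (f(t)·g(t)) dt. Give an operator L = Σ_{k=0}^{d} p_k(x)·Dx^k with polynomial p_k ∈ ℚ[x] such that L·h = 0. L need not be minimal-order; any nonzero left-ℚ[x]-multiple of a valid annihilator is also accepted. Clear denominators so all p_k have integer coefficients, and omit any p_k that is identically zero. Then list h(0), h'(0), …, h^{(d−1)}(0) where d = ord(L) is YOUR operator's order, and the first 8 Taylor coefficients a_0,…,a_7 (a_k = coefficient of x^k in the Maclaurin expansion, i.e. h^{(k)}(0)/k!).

f: a_k = -1, -1, -1/2, -1/6, -1/24, -1/120, -1/720, -1/5040, …
g: a_k = 0, -6, 0, 4, 0, -4/5, 0, 8/105, …
L₀ := L_f ⊗_s L_g (sym. prod.), ord ≤ 2.
∫: right-multiply L₀ by Dx.
L = 5·Dx - 2·Dx^2 + Dx^3  (order 3).
h: a_k = 0, 0, 3, 2, -1/4, -3/5, -19/120, 11/420, …
ICs: h(0) = 0, h′(0) = 0, h′′(0) = 6.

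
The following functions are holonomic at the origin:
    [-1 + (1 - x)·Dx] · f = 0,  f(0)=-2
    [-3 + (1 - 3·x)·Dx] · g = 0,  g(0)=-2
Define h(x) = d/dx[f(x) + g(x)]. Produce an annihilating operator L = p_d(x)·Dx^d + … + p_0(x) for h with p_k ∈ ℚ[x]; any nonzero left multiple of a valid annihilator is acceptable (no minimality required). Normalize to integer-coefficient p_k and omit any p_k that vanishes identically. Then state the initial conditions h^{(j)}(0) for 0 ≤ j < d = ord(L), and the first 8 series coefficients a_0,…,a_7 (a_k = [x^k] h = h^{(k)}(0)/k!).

f: a_k = -2, -2, -2, -2, -2, -2, -2, -2, …
g: a_k = -2, -6, -18, -54, -162, -486, -1458, -4374, …
L₀ := lclm(L_f,L_g); ord L₀ ≤ 1+1.
Differentiate: ansatz ord ≤ ord L₀ ⇒ L.
L = 18 + (-12 + 18·x)·Dx + (1 - 4·x + 3·x^2)·Dx^2  (order 2).
h: a_k = -8, -40, -168, -656, -2440, -8760, -30632, -104992, …
ICs: h(0) = -8, h′(0) = -40.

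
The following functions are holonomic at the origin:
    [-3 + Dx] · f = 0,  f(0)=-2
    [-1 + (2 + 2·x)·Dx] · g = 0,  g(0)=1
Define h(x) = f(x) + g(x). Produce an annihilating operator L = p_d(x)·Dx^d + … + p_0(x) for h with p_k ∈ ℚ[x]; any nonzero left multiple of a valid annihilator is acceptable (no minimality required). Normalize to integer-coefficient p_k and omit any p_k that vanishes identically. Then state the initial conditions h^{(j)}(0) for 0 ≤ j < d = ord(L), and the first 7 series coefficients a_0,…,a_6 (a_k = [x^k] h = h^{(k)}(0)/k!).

f: a_k = -2, -6, -9, -9, -27/4, -81/20, -81/40, …
g: a_k = 1, 1/2, -1/8, 1/16, -5/128, 7/256, -21/1024, …
Sum ⇒ L₀ = lclm(L_f,L_g) in ℚ(x)⟨Dx⟩.
L = (21 + 18·x) + (-37 - 72·x - 36·x^2)·Dx + (10 + 22·x + 12·x^2)·Dx^2  (order 2).
h: a_k = -1, -11/2, -73/8, -143/16, -869/128, -5149/1280, -10473/5120, …
ICs: h(0) = -1, h′(0) = -11/2.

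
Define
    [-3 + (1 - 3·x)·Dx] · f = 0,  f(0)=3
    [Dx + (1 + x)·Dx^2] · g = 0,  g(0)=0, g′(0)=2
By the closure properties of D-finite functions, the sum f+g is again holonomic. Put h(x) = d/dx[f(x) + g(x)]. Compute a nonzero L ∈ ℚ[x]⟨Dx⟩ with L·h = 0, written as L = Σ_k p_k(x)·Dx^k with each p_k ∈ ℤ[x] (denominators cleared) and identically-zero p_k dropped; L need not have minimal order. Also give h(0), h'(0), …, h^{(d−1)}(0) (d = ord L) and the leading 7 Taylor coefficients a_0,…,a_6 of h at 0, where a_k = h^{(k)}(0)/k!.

f: a_k = 3, 9, 27, 81, 243, 729, 2187, …
g: a_k = 0, 2, -1, 2/3, -1/2, 2/5, -1/3, …
Weyl lclm of L_f,L_g ⇒ L₀ (ord ≤ 3).
h₀' ⇒ L via d/dx closure of L₀.
L = (66 + 18·x) + (52 + 120·x + 36·x^2)·Dx + (-7 + 11·x + 27·x^2 + 9·x^3)·Dx^2  (order 2).
h: a_k = 11, 52, 245, 970, 3647, 13120, 45929, …
ICs: h(0) = 11, h′(0) = 52.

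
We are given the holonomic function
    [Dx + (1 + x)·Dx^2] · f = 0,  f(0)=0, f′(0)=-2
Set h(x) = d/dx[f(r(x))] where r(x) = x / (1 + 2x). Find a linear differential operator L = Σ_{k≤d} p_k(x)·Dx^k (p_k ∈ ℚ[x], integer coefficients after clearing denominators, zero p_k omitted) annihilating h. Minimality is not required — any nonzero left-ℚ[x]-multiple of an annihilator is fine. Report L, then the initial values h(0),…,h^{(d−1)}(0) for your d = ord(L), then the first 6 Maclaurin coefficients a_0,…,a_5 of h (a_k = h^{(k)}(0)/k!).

L = (5 + 12·x) + (1 + 5·x + 6·x^2)·Dx  (order 1).
h: a_k = -2, 10, -38, 130, -422, 1330, …
ICs: h(0) = -2.

f: a_k = 0, -2, 1, -2/3, 1/2, -2/5, …
Change of var in L_f (x↦r) gives L₀.
h=h₀': d/dx-closure on L₀ ⇒ L.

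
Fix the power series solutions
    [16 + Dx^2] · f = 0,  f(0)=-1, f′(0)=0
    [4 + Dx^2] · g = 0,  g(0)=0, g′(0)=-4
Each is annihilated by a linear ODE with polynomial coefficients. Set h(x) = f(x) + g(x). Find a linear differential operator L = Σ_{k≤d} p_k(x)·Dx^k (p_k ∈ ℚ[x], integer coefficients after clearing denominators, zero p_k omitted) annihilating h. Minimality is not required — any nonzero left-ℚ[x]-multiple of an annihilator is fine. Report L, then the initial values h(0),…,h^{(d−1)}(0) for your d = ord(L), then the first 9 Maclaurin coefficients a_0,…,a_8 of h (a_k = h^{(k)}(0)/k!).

f: a_k = -1, 0, 8, 0, -32/3, 0, 256/45, 0, -512/315, …
g: a_k = 0, -4, 0, 8/3, 0, -8/15, 0, 16/315, 0, …
Weyl lclm of L_f,L_g ⇒ L₀ (ord ≤ 4).
L = 64 + 20·Dx^2 + Dx^4  (order 4).
h: a_k = -1, -4, 8, 8/3, -32/3, -8/15, 256/45, 16/315, -512/315, …
ICs: h(0) = -1, h′(0) = -4, h′′(0) = 16, h′′′(0) = 16.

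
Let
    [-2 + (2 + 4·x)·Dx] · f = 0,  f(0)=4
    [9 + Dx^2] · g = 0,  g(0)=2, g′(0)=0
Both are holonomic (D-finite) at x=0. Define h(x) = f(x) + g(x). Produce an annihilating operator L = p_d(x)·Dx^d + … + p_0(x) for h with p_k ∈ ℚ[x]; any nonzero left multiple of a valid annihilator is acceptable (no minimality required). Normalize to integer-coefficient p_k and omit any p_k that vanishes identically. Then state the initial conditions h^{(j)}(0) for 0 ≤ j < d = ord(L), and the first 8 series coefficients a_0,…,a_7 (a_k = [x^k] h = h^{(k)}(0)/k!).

f: a_k = 4, 4, -2, 2, -5/2, 7/2, -21/4, 33/4, …
g: a_k = 2, 0, -9, 0, 27/4, 0, -81/40, 0, …
f+g: L₀ = lclm(L_f,L_g), ord ≤ 1+2.
L = (-27 - 81·x - 81·x^2) + (18 + 117·x + 243·x^2 + 162·x^3)·Dx + (-3 - 9·x - 9·x^2)·Dx^2 + (2 + 13·x + 27·x^2 + 18·x^3)·Dx^3  (order 3).
h: a_k = 6, 4, -11, 2, 17/4, 7/2, -291/40, 33/4, …
ICs: h(0) = 6, h′(0) = 4, h′′(0) = -22.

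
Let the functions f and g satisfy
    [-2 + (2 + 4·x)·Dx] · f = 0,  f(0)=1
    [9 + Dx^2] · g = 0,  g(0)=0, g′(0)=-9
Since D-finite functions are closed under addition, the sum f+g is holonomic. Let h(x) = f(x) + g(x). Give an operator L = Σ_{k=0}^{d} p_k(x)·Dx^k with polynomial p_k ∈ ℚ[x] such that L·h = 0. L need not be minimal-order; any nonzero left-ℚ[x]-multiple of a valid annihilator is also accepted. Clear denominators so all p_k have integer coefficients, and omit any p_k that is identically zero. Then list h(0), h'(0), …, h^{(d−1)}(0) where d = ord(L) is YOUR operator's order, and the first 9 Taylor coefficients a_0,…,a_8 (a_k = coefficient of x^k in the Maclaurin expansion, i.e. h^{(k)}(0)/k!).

L = (-27 - 81·x - 81·x^2) + (18 + 117·x + 243·x^2 + 162·x^3)·Dx + (-3 - 9·x - 9·x^2)·Dx^2 + (2 + 13·x + 27·x^2 + 18·x^3)·Dx^3  (order 3).
h: a_k = 1, -8, -1/2, 14, -5/8, -26/5, -21/16, 471/140, -429/128, …
ICs: h(0) = 1, h′(0) = -8, h′′(0) = -1.

f: a_k = 1, 1, -1/2, 1/2, -5/8, 7/8, -21/16, 33/16, -429/128, …
g: a_k = 0, -9, 0, 27/2, 0, -243/40, 0, 729/560, 0, …
f+g: L₀ = lclm(L_f,L_g), ord ≤ 1+2.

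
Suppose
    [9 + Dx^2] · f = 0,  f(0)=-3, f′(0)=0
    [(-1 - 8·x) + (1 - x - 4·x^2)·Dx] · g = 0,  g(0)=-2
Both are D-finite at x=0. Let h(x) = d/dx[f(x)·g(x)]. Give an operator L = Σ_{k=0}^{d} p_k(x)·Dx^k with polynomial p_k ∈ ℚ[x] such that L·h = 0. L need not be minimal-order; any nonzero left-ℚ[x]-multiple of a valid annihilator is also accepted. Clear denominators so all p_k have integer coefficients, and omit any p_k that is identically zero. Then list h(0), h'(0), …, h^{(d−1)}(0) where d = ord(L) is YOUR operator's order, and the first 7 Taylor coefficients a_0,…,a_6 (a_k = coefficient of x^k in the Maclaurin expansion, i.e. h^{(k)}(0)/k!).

L = (-33 - 162·x - 567·x^2 + 648·x^3 + 1296·x^4) + (6 + 66·x + 216·x^2 + 576·x^3)·Dx + (1 - 10·x - 31·x^2 + 72·x^3 + 144·x^4)·Dx^2  (order 2).
h: a_k = 6, 6, 81, 237, 3345/4, 47781/20, 298809/40, …
ICs: h(0) = 6, h′(0) = 6.

f: a_k = -3, 0, 27/2, 0, -81/8, 0, 243/80, …
g: a_k = -2, -2, -10, -18, -58, -130, -362, …
f·g: L₀ = L_f ⊗_s L_g, ord ≤ 2·1.
h₀' ⇒ L via d/dx closure of L₀.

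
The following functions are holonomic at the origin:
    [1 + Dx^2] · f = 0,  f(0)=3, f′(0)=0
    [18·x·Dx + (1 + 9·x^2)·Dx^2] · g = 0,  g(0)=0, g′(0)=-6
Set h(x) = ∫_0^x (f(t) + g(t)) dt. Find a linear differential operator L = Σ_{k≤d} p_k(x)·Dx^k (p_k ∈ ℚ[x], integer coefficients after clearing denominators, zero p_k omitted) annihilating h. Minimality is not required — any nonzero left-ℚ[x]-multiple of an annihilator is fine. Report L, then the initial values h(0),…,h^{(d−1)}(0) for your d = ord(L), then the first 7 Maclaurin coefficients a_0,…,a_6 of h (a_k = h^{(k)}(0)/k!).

L = (-1926·x + 17820·x^3 + 1458·x^5)·Dx^2 + (-17 + 351·x^2 + 4617·x^4 + 729·x^6)·Dx^3 + (-1926·x + 17820·x^3 + 1458·x^5)·Dx^4 + (-17 + 351·x^2 + 4617·x^4 + 729·x^6)·Dx^5  (order 5).
h: a_k = 0, 3, -3, -1/2, 9/2, 1/40, -81/5, …
ICs: h(0) = 0, h′(0) = 3, h′′(0) = -6, h′′′(0) = -3, h′′′′(0) = 108.

f: a_k = 3, 0, -3/2, 0, 1/8, 0, -1/240, …
g: a_k = 0, -6, 0, 18, 0, -486/5, 0, …
Weyl lclm of L_f,L_g ⇒ L₀ (ord ≤ 4).
Integrate: L := L₀·Dx.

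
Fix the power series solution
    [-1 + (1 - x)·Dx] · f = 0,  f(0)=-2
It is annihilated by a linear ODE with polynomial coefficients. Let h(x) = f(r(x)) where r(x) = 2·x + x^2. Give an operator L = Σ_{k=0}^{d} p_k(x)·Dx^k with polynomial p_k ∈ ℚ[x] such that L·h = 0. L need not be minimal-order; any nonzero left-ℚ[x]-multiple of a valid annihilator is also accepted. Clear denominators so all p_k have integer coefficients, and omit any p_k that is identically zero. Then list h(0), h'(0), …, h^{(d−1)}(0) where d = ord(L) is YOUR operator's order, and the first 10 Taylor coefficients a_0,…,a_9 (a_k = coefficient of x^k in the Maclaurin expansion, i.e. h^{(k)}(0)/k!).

L = (2 + 2·x) + (-1 + 2·x + x^2)·Dx  (order 1).
h: a_k = -2, -4, -10, -24, -58, -140, -338, -816, -1970, -4756, …
ICs: h(0) = -2.

f: a_k = -2, -2, -2, -2, -2, -2, -2, -2, -2, -2, …
Change of var in L_f (x↦r) gives L₀.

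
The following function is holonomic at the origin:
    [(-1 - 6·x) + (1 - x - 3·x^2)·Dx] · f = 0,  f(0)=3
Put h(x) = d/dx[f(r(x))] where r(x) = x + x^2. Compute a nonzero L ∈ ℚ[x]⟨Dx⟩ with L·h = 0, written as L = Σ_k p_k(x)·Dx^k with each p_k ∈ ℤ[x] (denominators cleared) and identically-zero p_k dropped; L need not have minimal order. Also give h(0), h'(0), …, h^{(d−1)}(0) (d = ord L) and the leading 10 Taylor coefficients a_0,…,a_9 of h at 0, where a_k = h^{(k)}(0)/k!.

f: a_k = 3, 3, 12, 21, 57, 120, 291, 651, 1524, 3477, …
Change of var in L_f (x↦r) gives L₀.
Derive L from L₀ (diff closure).
L = (10 + 60·x + 168·x^2 + 396·x^3 + 648·x^4 + 540·x^5 + 180·x^6) + (-1 - 7·x - 6·x^2 + 44·x^3 + 135·x^4 + 180·x^5 + 126·x^6 + 36·x^7)·Dx  (order 1).
h: a_k = 3, 30, 135, 528, 2055, 7524, 26775, 93624, 321840, 1092840, …
ICs: h(0) = 3.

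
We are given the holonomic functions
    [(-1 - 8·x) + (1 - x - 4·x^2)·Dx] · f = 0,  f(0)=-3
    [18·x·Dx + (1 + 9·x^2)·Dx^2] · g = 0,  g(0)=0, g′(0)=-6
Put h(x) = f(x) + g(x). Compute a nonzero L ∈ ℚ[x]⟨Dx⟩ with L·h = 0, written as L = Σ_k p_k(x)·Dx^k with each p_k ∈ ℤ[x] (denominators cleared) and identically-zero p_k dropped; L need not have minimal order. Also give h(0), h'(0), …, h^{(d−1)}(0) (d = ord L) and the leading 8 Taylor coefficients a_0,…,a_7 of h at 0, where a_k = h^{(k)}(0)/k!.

f: a_k = -3, -3, -15, -27, -87, -195, -543, -1323, …
g: a_k = 0, -6, 0, 18, 0, -486/5, 0, 4374/7, …
h₀=f+g: left-lcm gives L₀, ord ≤ 3.
L = (-90 + 360·x + 6462·x^2 + 14688·x^3 + 63936·x^4 + 31104·x^6)·Dx + (36 + 294·x + 324·x^2 + 3198·x^3 + 13680·x^4 + 46080·x^5 + 3888·x^6 + 31104·x^7)·Dx^2 + (-5 - 16·x - 160·x^2 + 96·x^3 - 555·x^4 + 2304·x^5 + 4896·x^6 + 1296·x^7 + 5184·x^8)·Dx^3  (order 3).
h: a_k = -3, -9, -15, -9, -87, -1461/5, -543, -4887/7, …
ICs: h(0) = -3, h′(0) = -9, h′′(0) = -30.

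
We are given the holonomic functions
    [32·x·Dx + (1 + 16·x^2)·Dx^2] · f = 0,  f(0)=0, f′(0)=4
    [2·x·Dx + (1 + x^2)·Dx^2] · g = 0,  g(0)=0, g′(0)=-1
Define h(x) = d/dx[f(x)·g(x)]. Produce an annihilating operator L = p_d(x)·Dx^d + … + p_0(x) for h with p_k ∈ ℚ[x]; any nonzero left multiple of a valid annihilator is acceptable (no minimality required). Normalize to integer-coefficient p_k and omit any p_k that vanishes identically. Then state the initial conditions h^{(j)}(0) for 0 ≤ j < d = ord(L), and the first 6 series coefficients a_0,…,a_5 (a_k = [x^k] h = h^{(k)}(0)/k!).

f: a_k = 0, 4, 0, -64/3, 0, 1024/5, …
g: a_k = 0, -1, 0, 1/3, 0, -1/5, …
h₀=f·g: eliminate ⇒ L₀, order ≤ 2·2.
Differentiate: ansatz ord ≤ ord L₀ ⇒ L.
L = (-384·x - 10880·x^3 - 16384·x^5 + 34816·x^7 + 98304·x^9) + (-68 - 3916·x^2 - 19584·x^4 - 14336·x^6 + 121856·x^8 + 147456·x^10)·Dx + (-136·x - 2632·x^3 - 6528·x^5 + 16448·x^7 + 69632·x^9 + 49152·x^11)·Dx^2 + (-1 - 34·x^2 - 305·x^4 + 4880·x^8 + 8704·x^10 + 4096·x^12)·Dx^3  (order 3).
h: a_k = 0, -8, 0, 272/3, 0, -19144/15, …
ICs: h(0) = 0, h′(0) = -8, h′′(0) = 0.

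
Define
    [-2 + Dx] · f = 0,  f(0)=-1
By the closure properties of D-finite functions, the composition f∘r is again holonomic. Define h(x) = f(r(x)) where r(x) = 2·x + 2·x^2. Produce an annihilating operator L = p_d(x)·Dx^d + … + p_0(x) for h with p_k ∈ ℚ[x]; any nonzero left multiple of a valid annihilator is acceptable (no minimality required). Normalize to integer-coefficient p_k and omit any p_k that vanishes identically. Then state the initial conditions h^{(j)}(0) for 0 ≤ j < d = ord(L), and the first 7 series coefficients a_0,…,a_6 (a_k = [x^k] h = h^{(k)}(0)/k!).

f: a_k = -1, -2, -2, -4/3, -2/3, -4/15, -4/45, …
h₀=f(r): pull back L_f along r ⇒ L₀.
L = (-4 - 8·x) + Dx  (order 1).
h: a_k = -1, -4, -12, -80/3, -152/3, -416/5, -5536/45, …
ICs: h(0) = -1.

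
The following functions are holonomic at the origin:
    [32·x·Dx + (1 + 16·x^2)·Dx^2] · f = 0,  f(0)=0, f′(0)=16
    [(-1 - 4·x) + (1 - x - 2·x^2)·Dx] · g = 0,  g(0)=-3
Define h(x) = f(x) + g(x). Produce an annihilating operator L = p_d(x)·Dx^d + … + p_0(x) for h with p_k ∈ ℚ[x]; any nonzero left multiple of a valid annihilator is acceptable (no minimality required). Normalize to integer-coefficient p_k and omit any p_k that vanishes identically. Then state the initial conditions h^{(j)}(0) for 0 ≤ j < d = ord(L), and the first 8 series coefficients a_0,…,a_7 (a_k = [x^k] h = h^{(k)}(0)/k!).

f: a_k = 0, 16, 0, -256/3, 0, 4096/5, 0, -65536/7, …
g: a_k = -3, -3, -9, -15, -33, -63, -129, -255, …
Sum ⇒ L₀ = lclm(L_f,L_g) in ℚ(x)⟨Dx⟩.
L = (96 - 384·x - 6912·x^2 - 15360·x^3 - 40704·x^4 - 12288·x^6)·Dx + (-31 - 104·x + 392·x^2 - 736·x^3 - 14912·x^4 - 27904·x^5 - 3072·x^6 - 12288·x^7)·Dx^2 + (3 + 19·x + 128·x^2 + 152·x^3 + 1128·x^4 - 2496·x^5 - 2560·x^6 - 1024·x^7 - 2048·x^8)·Dx^3  (order 3).
h: a_k = -3, 13, -9, -301/3, -33, 3781/5, -129, -67321/7, …
ICs: h(0) = -3, h′(0) = 13, h′′(0) = -18.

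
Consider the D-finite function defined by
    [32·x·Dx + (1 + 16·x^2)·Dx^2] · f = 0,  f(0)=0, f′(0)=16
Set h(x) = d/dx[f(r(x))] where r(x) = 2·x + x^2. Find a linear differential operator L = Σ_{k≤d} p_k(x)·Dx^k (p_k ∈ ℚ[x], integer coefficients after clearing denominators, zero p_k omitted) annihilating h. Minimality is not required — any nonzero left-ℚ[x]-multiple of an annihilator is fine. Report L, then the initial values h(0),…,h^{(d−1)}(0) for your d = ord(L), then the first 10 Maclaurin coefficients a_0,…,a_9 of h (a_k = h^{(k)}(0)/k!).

f: a_k = 0, 16, 0, -256/3, 0, 4096/5, 0, -65536/7, 0, 1048576/9, …
L₀ from L_f via x↦r, Dx↦r'^{-1}Dx.
Differentiate: ansatz ord ≤ ord L₀ ⇒ L.
L = (-1 + 128·x + 256·x^2 + 192·x^3 + 48·x^4) + (1 + x + 64·x^2 + 128·x^3 + 80·x^4 + 16·x^5)·Dx  (order 1).
h: a_k = 32, 32, -2048, -4096, 128512, 392704, -7929856, -33292288, 480321536, 2631933952, …
ICs: h(0) = 32.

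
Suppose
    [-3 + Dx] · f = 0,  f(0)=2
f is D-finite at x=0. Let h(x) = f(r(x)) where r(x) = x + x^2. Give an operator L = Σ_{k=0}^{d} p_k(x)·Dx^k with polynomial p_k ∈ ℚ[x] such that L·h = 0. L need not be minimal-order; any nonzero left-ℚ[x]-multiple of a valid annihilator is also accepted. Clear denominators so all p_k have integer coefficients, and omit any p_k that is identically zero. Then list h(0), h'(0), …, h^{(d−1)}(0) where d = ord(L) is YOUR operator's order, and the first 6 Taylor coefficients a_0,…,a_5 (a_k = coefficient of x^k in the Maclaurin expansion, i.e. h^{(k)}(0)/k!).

L = (-3 - 6·x) + Dx  (order 1).
h: a_k = 2, 6, 15, 27, 171/4, 1161/20, …
ICs: h(0) = 2.

f: a_k = 2, 6, 9, 9, 27/4, 81/20, …
L₀ from L_f via x↦r, Dx↦r'^{-1}Dx.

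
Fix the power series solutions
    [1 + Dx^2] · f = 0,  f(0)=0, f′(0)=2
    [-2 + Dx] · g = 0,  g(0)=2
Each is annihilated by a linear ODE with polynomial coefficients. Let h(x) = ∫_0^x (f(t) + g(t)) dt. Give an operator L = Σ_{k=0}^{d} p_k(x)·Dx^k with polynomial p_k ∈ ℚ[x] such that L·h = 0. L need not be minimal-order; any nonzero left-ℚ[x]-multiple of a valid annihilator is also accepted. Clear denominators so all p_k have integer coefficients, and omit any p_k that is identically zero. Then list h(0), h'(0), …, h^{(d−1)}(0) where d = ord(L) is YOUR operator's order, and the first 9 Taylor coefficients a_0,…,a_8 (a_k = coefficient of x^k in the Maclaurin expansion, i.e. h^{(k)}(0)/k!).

f: a_k = 0, 2, 0, -1/3, 0, 1/60, 0, -1/2520, 0, …
g: a_k = 2, 4, 4, 8/3, 4/3, 8/15, 8/45, 16/315, 4/315, …
Weyl lclm of L_f,L_g ⇒ L₀ (ord ≤ 3).
∫: right-multiply L₀ by Dx.
L = -2·Dx + Dx^2 - 2·Dx^3 + Dx^4  (order 4).
h: a_k = 0, 2, 3, 4/3, 7/12, 4/15, 11/120, 8/315, 127/20160, …
ICs: h(0) = 0, h′(0) = 2, h′′(0) = 6, h′′′(0) = 8.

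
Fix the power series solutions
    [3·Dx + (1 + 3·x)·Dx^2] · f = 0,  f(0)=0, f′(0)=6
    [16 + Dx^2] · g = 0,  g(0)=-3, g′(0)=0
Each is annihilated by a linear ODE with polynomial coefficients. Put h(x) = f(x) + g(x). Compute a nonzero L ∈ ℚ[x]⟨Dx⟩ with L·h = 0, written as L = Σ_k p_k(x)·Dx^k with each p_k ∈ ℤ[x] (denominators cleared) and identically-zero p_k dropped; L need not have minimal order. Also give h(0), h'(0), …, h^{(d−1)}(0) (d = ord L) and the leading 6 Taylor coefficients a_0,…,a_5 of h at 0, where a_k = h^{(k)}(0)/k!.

L = (1680 + 2304·x + 3456·x^2)·Dx + (272 + 1584·x + 3456·x^2 + 3456·x^3)·Dx^2 + (105 + 144·x + 216·x^2)·Dx^3 + (17 + 99·x + 216·x^2 + 216·x^3)·Dx^4  (order 4).
h: a_k = -3, 6, 15, 18, -145/2, 486/5, …
ICs: h(0) = -3, h′(0) = 6, h′′(0) = 30, h′′′(0) = 108.

f: a_k = 0, 6, -9, 18, -81/2, 486/5, …
g: a_k = -3, 0, 24, 0, -32, 0, …
L₀ := lclm(L_f,L_g); ord L₀ ≤ 2+2.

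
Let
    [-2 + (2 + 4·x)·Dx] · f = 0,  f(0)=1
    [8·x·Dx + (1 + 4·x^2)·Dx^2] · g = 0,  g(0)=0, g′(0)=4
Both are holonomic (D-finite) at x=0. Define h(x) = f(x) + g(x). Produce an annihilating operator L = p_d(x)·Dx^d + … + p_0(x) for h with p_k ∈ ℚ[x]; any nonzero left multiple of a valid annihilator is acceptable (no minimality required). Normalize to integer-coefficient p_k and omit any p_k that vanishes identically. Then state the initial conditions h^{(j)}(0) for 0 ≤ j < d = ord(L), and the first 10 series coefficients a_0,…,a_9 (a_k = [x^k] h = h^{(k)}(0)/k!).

L = (-8 - 40·x + 96·x^2 + 96·x^3)·Dx + (-11 - 32·x + 40·x^2 + 384·x^3 + 336·x^4)·Dx^2 + (-1 + 6·x + 24·x^2 + 48·x^3 + 112·x^4 + 96·x^5)·Dx^3  (order 3).
h: a_k = 1, 5, -1/2, -29/6, -5/8, 547/40, -21/16, -3865/112, -429/128, 137507/1152, …
ICs: h(0) = 1, h′(0) = 5, h′′(0) = -1.

f: a_k = 1, 1, -1/2, 1/2, -5/8, 7/8, -21/16, 33/16, -429/128, 715/128, …
g: a_k = 0, 4, 0, -16/3, 0, 64/5, 0, -256/7, 0, 1024/9, …
L₀ := lclm(L_f,L_g); ord L₀ ≤ 1+2.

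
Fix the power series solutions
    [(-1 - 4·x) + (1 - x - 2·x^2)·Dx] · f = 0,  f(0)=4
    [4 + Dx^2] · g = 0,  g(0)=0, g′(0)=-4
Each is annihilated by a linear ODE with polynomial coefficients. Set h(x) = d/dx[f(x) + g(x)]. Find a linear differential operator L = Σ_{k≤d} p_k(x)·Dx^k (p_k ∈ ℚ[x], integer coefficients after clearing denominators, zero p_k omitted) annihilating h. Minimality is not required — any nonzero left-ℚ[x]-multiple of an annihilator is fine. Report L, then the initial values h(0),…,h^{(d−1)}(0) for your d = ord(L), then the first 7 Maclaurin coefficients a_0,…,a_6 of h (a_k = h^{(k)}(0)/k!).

L = (576 + 2400·x + 5616·x^2 + 3360·x^3 + 3840·x^4 + 1152·x^5 + 768·x^6) + (-68 - 236·x + 240·x^2 + 488·x^3 + 560·x^4 + 672·x^5 + 448·x^6 + 256·x^7)·Dx + (144 + 600·x + 1404·x^2 + 840·x^3 + 960·x^4 + 288·x^5 + 192·x^6)·Dx^2 + (-17 - 59·x + 60·x^2 + 122·x^3 + 140·x^4 + 168·x^5 + 112·x^6 + 64·x^7)·Dx^3  (order 3).
h: a_k = 0, 24, 68, 176, 1252/3, 1032, 107116/45, …
ICs: h(0) = 0, h′(0) = 24, h′′(0) = 136.

f: a_k = 4, 4, 12, 20, 44, 84, 172, …
g: a_k = 0, -4, 0, 8/3, 0, -8/15, 0, …
f+g: L₀ = lclm(L_f,L_g), ord ≤ 1+2.
h₀' ⇒ L via d/dx closure of L₀.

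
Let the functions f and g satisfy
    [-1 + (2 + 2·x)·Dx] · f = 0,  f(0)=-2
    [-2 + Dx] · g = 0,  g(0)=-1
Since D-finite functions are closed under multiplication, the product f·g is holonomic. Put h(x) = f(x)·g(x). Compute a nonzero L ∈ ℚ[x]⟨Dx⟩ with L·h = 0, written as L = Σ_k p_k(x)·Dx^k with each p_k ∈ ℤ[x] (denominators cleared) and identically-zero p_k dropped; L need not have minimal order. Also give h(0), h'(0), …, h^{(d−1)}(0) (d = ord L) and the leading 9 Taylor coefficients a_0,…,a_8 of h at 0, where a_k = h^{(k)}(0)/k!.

f: a_k = -2, -1, 1/4, -1/8, 5/64, -7/128, 21/512, -33/1024, 429/16384, …
g: a_k = -1, -2, -2, -4/3, -2/3, -4/15, -4/45, -8/315, -2/315, …
f·g: L₀ = L_f ⊗_s L_g, ord ≤ 1·1.
L = (-5 - 4·x) + (2 + 2·x)·Dx  (order 1).
h: a_k = 2, 5, 23/4, 103/24, 449/192, 1949/1920, 1643/4608, 36047/322560, 135617/5160960, …
ICs: h(0) = 2.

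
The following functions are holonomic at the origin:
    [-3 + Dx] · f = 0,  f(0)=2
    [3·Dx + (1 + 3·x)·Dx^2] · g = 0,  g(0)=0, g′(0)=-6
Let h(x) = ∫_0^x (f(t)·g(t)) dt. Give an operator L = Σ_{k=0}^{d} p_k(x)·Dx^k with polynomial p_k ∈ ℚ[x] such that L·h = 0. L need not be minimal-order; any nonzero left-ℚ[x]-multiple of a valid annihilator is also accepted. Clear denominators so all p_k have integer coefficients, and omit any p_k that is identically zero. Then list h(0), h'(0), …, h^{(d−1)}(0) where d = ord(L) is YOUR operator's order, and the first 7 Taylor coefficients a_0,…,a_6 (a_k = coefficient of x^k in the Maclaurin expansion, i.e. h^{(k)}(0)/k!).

f: a_k = 2, 6, 9, 9, 27/4, 81/20, 81/40, …
g: a_k = 0, -6, 9, -18, 81/2, -486/5, 243, …
f·g: L₀ = L_f ⊗_s L_g, ord ≤ 1·2.
Integrate: L := L₀·Dx.
L = 27·x·Dx + (-3 - 18·x)·Dx^2 + (1 + 3·x)·Dx^3  (order 3).
h: a_k = 0, 0, -6, -6, -9, 0, -243/20, …
ICs: h(0) = 0, h′(0) = 0, h′′(0) = -12.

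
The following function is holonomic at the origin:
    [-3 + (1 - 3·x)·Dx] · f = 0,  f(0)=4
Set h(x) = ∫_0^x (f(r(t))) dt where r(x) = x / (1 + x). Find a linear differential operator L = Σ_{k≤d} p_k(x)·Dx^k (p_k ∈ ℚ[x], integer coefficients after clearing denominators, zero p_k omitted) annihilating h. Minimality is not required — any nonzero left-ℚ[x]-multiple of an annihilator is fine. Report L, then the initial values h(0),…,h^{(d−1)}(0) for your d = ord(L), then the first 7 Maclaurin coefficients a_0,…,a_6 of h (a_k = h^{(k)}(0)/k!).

L = 3·Dx + (-1 + x + 2·x^2)·Dx^2  (order 2).
h: a_k = 0, 4, 6, 8, 12, 96/5, 32, …
ICs: h(0) = 0, h′(0) = 4.

f: a_k = 4, 12, 36, 108, 324, 972, 2916, …
Change of var in L_f (x↦r) gives L₀.
∫: right-multiply L₀ by Dx.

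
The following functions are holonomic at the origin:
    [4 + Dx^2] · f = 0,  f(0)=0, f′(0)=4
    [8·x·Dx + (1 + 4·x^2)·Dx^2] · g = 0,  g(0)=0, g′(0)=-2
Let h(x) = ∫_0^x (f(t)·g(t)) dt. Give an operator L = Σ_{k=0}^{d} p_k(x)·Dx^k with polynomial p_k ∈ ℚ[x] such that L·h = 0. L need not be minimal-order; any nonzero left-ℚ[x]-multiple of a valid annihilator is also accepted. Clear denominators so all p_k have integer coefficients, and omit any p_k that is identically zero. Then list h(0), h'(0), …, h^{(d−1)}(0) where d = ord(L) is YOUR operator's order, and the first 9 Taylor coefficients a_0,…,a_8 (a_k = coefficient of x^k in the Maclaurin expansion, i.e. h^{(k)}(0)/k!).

f: a_k = 0, 4, 0, -8/3, 0, 8/15, 0, -16/315, 0, …
g: a_k = 0, -2, 0, 8/3, 0, -32/5, 0, 128/7, 0, …
Sym-product of L_f,L_g gives L₀ (≤ ord 4).
h=∫h₀ ⇒ L = L₀·Dx.
L = (80 + 832·x^2 + 1408·x^4 + 2048·x^6 + 2048·x^8)·Dx + (96·x + 640·x^3 + 1536·x^5 + 2048·x^7)·Dx^2 + (24 + 256·x^2 + 576·x^4 + 1024·x^6 + 1024·x^8)·Dx^3 + (24·x + 160·x^3 + 384·x^5 + 512·x^7)·Dx^4 + (1 + 12·x^2 + 56·x^4 + 128·x^6 + 128·x^8)·Dx^5  (order 5).
h: a_k = 0, 0, 0, -8/3, 0, 16/5, 0, -304/63, 0, …
ICs: h(0) = 0, h′(0) = 0, h′′(0) = 0, h′′′(0) = -16, h′′′′(0) = 0.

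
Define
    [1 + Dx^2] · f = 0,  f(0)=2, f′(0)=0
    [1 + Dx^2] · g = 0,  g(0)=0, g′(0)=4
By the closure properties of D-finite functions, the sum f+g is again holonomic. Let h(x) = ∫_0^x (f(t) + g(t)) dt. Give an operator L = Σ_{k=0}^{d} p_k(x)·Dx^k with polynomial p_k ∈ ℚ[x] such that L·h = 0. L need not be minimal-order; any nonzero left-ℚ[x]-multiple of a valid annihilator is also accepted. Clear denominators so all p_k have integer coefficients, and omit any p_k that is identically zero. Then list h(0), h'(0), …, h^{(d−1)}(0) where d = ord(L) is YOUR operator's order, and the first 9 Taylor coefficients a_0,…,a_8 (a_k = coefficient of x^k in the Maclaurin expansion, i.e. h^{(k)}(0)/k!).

f: a_k = 2, 0, -1, 0, 1/12, 0, -1/360, 0, 1/20160, …
g: a_k = 0, 4, 0, -2/3, 0, 1/30, 0, -1/1260, 0, …
h₀=f+g: left-lcm gives L₀, ord ≤ 4.
∫: right-multiply L₀ by Dx.
L = Dx + Dx^3  (order 3).
h: a_k = 0, 2, 2, -1/3, -1/6, 1/60, 1/180, -1/2520, -1/10080, …
ICs: h(0) = 0, h′(0) = 2, h′′(0) = 4.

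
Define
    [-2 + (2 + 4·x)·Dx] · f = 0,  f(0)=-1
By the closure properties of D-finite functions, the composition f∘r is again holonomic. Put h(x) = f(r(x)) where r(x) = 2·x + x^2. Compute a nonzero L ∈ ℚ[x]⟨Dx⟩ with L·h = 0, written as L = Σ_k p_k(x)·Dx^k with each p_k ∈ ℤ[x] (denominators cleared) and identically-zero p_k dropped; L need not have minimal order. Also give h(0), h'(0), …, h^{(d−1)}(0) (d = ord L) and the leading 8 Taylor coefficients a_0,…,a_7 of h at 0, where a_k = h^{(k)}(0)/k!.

L = (-2 - 2·x) + (1 + 4·x + 2·x^2)·Dx  (order 1).
h: a_k = -1, -2, 1, -2, 9/2, -11, 57/2, -77, …
ICs: h(0) = -1.

f: a_k = -1, -1, 1/2, -1/2, 5/8, -7/8, 21/16, -33/16, …
h₀=f(r): pull back L_f along r ⇒ L₀.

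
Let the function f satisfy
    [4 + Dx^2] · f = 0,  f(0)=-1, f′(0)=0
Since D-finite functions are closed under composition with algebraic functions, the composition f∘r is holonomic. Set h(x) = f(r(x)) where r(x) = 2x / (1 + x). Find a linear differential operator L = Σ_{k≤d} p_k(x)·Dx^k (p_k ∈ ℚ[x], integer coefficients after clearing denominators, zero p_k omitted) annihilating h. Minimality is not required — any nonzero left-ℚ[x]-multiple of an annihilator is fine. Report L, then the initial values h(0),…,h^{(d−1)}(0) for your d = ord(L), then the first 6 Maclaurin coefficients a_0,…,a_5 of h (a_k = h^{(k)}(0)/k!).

f: a_k = -1, 0, 2, 0, -2/3, 0, …
Change of var in L_f (x↦r) gives L₀.
L = 16 + (2 + 6·x + 6·x^2 + 2·x^3)·Dx + (1 + 4·x + 6·x^2 + 4·x^3 + x^4)·Dx^2  (order 2).
h: a_k = -1, 0, 8, -16, 40/3, 32/3, …
ICs: h(0) = -1, h′(0) = 0.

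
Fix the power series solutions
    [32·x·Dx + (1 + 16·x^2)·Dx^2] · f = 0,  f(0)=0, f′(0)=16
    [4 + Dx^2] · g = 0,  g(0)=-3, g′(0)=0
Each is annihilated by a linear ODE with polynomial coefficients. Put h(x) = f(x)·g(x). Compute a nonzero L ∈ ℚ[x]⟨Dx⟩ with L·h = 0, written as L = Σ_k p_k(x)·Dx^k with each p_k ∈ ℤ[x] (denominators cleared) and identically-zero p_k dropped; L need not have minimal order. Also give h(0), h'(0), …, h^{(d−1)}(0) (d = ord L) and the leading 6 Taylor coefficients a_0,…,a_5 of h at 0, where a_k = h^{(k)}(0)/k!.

L = (1360 + 60416·x^2 + 106496·x^4 + 262144·x^6 + 1048576·x^8) + (2304·x + 45056·x^3 + 196608·x^5 + 1048576·x^7)·Dx + (360 + 15872·x^2 + 36864·x^4 + 131072·x^6 + 524288·x^8)·Dx^2 + (576·x + 11264·x^3 + 49152·x^5 + 262144·x^7)·Dx^3 + (5 + 192·x^2 + 2560·x^4 + 16384·x^6 + 65536·x^8)·Dx^4  (order 4).
h: a_k = 0, -48, 0, 352, 0, -15008/5, …
ICs: h(0) = 0, h′(0) = -48, h′′(0) = 0, h′′′(0) = 2112.

f: a_k = 0, 16, 0, -256/3, 0, 4096/5, …
g: a_k = -3, 0, 6, 0, -2, 0, …
Sym-product of L_f,L_g gives L₀ (≤ ord 4).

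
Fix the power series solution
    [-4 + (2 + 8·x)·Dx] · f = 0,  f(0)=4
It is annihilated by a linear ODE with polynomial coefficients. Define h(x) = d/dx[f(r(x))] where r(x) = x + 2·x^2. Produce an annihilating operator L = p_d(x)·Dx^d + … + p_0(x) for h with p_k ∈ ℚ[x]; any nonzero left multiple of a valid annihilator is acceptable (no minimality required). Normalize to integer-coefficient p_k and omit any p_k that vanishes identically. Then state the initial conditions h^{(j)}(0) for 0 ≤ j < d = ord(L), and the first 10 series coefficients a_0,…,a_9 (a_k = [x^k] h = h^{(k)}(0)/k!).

f: a_k = 4, 8, -8, 16, -40, 112, -336, 1056, -3432, 11440, …
Substitute x→r, Dx→(1/r')Dx; clear ⇒ L₀.
h₀' ⇒ L via d/dx closure of L₀.
L = 2 + (-1 - 8·x - 24·x^2 - 32·x^3)·Dx  (order 1).
h: a_k = 8, 16, -48, 96, -80, -288, 1568, -3904, 3888, 12640, …
ICs: h(0) = 8.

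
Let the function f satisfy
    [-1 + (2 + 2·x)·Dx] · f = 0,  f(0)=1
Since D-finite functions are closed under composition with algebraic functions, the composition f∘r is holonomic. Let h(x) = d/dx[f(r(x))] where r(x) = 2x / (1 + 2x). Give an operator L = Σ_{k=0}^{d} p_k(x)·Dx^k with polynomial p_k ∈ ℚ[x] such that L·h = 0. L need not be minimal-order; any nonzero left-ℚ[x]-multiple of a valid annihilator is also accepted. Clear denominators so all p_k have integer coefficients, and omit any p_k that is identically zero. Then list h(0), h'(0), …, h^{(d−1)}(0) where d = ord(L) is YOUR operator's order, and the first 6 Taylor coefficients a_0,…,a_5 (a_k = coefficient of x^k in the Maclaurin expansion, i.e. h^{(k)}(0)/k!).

f: a_k = 1, 1/2, -1/8, 1/16, -5/128, 7/256, …
Change of var in L_f (x↦r) gives L₀.
Derive L from L₀ (diff closure).
L = (-5 - 16·x) + (-1 - 6·x - 8·x^2)·Dx  (order 1).
h: a_k = 1, -5, 39/2, -141/2, 1995/8, -7059/8, …
ICs: h(0) = 1.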